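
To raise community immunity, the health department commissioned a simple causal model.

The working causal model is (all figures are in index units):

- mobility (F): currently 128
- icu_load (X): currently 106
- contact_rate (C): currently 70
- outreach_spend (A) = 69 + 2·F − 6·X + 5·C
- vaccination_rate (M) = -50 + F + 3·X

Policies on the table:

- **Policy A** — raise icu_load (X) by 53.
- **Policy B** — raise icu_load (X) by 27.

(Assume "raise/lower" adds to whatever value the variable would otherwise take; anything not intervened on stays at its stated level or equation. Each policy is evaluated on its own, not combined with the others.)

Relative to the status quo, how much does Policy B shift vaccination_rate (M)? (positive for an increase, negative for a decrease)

Baseline:
  F = 128
  X = 106
  M = -50 + 128 + 3·106 = 396
Policy B (X + 27):
  F = 128
  X = 106 + 27 = 133
  M = -50 + 128 + 3·133 = 477
Change in M: 477 − 396 = 81

81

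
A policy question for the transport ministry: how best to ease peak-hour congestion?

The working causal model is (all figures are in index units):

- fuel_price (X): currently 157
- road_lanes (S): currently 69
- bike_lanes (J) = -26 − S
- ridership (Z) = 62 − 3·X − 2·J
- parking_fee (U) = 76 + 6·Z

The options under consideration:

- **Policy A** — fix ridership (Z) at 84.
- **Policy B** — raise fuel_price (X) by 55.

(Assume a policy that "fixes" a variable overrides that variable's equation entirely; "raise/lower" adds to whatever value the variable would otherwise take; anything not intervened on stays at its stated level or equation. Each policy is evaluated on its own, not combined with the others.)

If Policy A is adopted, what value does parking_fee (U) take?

Policy A (Z := 84):
  X = 157
  S = 69
  J = -26 − 69 = -95
  Z = 84
  U = 76 + 6·84 = 580

580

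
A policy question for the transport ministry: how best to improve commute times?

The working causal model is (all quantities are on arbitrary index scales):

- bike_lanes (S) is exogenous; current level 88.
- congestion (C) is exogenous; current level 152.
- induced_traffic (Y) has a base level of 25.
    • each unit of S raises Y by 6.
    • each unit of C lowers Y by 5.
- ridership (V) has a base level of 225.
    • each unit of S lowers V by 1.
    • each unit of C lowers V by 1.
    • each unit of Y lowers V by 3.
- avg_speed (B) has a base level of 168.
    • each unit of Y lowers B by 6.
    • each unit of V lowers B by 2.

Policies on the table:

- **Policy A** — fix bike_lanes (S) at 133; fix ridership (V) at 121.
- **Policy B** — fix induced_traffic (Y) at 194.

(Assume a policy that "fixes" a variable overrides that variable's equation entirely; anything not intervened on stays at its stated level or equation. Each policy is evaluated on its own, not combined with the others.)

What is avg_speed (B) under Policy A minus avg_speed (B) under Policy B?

Policy A (S := 133, V := 121):
  S = 133
  C = 152
  Y = 25 + 6·133 − 5·152 = 63
  V = 121
  B = 168 − 6·63 − 2·121 = -452
Policy B (Y := 194):
  S = 88
  C = 152
  Y = 194
  V = 225 − 88 − 152 − 3·194 = -597
  B = 168 − 6·194 − 2·(-597) = 198
B: -452 − 198 = -650

-650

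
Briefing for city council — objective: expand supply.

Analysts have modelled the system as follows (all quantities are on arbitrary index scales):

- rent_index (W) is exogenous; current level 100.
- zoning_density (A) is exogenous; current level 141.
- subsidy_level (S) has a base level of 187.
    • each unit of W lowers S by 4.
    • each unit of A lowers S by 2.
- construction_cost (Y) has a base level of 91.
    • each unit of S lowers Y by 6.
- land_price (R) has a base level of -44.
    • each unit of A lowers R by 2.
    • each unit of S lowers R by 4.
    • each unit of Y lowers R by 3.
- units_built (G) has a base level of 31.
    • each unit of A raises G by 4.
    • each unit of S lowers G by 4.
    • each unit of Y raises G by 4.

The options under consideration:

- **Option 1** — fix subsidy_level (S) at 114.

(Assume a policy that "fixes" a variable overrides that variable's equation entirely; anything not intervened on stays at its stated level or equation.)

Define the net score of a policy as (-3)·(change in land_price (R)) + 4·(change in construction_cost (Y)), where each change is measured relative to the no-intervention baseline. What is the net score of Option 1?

-40194

Baseline:
  W = 100
  A = 141
  S = 187 − 4·100 − 2·141 = -495
  Y = 91 − 6·(-495) = 3061
  R = -44 − 2·141 − 4·(-495) − 3·3061 = -7529
Option 1 (S := 114):
  W = 100
  A = 141
  S = 114
  Y = 91 − 6·114 = -593
  R = -44 − 2·141 − 4·114 − 3·(-593) = 997
ΔR = 997 − (-7529) = 8526; ΔY = -593 − 3061 = -3654
Score = (-3)·8526 + 4·(-3654) = -40194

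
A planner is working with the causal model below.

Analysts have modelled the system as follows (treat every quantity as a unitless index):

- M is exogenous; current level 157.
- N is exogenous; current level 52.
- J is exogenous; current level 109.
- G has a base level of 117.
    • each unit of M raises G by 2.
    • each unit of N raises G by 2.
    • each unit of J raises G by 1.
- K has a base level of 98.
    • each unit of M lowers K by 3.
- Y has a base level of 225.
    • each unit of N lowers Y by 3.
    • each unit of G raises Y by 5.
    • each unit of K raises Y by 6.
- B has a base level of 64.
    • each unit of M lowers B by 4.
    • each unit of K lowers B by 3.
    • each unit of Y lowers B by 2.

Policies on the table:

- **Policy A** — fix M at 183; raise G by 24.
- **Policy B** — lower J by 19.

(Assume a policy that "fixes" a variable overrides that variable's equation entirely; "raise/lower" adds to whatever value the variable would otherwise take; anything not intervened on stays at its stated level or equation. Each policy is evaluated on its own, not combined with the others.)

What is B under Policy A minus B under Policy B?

116

Policy A (M := 183, G + 24):
  M = 183
  N = 52
  J = 109
  G = 117 + 2·183 + 2·52 + 109 (+24 from intervention) = 720
  K = 98 − 3·183 = -451
  Y = 225 − 3·52 + 5·720 + 6·(-451) = 963
  B = 64 − 4·183 − 3·(-451) − 2·963 = -1241
Policy B (J − 19):
  M = 157
  N = 52
  J = 109 − 19 = 90
  G = 117 + 2·157 + 2·52 + 90 = 625
  K = 98 − 3·157 = -373
  Y = 225 − 3·52 + 5·625 + 6·(-373) = 956
  B = 64 − 4·157 − 3·(-373) − 2·956 = -1357
B: -1241 − (-1357) = 116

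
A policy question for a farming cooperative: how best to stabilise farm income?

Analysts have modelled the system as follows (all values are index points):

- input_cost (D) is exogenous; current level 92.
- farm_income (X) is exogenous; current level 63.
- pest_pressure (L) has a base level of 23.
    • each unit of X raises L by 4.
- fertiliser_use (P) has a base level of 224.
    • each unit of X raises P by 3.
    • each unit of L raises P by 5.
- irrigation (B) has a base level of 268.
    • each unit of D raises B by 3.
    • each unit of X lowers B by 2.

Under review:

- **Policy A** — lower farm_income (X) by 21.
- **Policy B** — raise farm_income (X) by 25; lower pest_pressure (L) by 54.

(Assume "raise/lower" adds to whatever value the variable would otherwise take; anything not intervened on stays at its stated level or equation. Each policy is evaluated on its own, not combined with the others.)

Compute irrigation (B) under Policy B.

368

Policy B (X + 25, L − 54):
  D = 92
  X = 63 + 25 = 88
  B = 268 + 3·92 − 2·88 = 368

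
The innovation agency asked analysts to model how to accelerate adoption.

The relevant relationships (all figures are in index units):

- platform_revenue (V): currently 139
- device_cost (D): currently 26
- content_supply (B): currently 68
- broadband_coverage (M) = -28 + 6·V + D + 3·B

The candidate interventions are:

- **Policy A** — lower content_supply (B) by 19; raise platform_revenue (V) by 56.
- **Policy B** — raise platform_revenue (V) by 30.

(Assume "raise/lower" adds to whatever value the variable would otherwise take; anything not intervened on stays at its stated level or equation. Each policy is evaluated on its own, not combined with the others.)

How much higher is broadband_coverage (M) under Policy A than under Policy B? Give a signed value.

99

Policy A (B − 19, V + 56):
  V = 139 + 56 = 195
  D = 26
  B = 68 − 19 = 49
  M = -28 + 6·195 + 26 + 3·49 = 1315
Policy B (V + 30):
  V = 139 + 30 = 169
  D = 26
  B = 68
  M = -28 + 6·169 + 26 + 3·68 = 1216
M: 1315 − 1216 = 99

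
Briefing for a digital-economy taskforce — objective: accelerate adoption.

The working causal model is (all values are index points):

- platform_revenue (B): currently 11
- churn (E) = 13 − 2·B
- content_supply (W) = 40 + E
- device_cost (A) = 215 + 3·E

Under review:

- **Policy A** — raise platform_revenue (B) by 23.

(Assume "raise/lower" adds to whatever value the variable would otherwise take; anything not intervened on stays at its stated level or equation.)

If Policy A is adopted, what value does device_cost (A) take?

50

Policy A (B + 23):
  B = 11 + 23 = 34
  E = 13 − 2·34 = -55
  A = 215 + 3·(-55) = 50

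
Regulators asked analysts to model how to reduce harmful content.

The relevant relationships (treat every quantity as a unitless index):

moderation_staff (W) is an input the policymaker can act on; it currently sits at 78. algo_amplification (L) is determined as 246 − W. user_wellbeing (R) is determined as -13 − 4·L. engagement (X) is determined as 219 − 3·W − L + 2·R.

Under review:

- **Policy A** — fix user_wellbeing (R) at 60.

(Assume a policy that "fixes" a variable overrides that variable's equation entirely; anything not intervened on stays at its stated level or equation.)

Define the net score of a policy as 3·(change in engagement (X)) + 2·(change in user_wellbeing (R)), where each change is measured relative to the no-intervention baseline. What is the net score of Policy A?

Baseline:
  W = 78
  L = 246 − 78 = 168
  R = -13 − 4·168 = -685
  X = 219 − 3·78 − 168 + 2·(-685) = -1553
Policy A (R := 60):
  W = 78
  L = 246 − 78 = 168
  R = 60
  X = 219 − 3·78 − 168 + 2·60 = -63
ΔX = -63 − (-1553) = 1490; ΔR = 60 − (-685) = 745
Score = 3·1490 + 2·745 = 5960

5960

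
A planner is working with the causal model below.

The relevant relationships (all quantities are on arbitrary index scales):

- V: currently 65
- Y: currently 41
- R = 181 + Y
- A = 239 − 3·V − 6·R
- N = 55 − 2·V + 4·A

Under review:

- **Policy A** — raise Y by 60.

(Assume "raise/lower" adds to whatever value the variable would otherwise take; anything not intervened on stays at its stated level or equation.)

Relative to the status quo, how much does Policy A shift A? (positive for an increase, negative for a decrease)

Baseline:
  V = 65
  Y = 41
  R = 181 + 41 = 222
  A = 239 − 3·65 − 6·222 = -1288
Policy A (Y + 60):
  V = 65
  Y = 41 + 60 = 101
  R = 181 + 101 = 282
  A = 239 − 3·65 − 6·282 = -1648
Change in A: -1648 − (-1288) = -360

-360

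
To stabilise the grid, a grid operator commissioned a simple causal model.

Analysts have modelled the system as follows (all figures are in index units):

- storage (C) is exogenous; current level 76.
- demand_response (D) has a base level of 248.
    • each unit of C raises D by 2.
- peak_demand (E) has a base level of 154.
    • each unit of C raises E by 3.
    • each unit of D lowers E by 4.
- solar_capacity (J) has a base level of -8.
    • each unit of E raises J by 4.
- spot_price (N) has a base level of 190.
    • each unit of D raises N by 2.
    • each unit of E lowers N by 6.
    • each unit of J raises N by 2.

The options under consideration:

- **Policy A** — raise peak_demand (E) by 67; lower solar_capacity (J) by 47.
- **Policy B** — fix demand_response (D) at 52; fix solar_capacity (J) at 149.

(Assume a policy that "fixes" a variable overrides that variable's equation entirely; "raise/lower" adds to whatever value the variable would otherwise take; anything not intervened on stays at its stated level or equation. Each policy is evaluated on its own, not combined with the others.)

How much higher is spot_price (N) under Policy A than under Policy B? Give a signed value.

-970

Policy A (E + 67, J − 47):
  C = 76
  D = 248 + 2·76 = 400
  E = 154 + 3·76 − 4·400 (+67 from intervention) = -1151
  J = -8 + 4·(-1151) (−47 from intervention) = -4659
  N = 190 + 2·400 − 6·(-1151) + 2·(-4659) = -1422
Policy B (D := 52, J := 149):
  C = 76
  D = 52
  E = 154 + 3·76 − 4·52 = 174
  J = 149
  N = 190 + 2·52 − 6·174 + 2·149 = -452
N: -1422 − (-452) = -970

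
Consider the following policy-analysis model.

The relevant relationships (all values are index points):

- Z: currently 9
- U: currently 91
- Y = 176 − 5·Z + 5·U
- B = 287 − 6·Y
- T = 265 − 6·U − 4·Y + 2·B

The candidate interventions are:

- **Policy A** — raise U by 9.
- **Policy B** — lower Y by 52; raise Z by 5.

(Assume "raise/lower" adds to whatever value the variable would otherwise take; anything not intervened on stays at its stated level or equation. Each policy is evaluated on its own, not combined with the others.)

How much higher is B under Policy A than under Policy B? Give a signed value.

-732

Policy A (U + 9):
  Z = 9
  U = 91 + 9 = 100
  Y = 176 − 5·9 + 5·100 = 631
  B = 287 − 6·631 = -3499
Policy B (Y − 52, Z + 5):
  Z = 9 + 5 = 14
  U = 91
  Y = 176 − 5·14 + 5·91 (−52 from intervention) = 509
  B = 287 − 6·509 = -2767
B: -3499 − (-2767) = -732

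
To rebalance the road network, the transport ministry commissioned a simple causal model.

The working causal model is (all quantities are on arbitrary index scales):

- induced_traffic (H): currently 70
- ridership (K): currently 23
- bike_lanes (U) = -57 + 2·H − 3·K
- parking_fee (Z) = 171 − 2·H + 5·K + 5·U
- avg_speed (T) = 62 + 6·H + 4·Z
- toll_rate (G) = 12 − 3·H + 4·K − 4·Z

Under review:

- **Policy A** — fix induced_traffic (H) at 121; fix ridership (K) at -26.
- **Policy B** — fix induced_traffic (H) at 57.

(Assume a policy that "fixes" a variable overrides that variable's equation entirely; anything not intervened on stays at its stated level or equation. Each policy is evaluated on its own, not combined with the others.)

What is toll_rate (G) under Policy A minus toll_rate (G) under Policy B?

-4396

Policy A (H := 121, K := -26):
  H = 121
  K = -26
  U = -57 + 2·121 − 3·(-26) = 263
  Z = 171 − 2·121 + 5·(-26) + 5·263 = 1114
  G = 12 − 3·121 + 4·(-26) − 4·1114 = -4911
Policy B (H := 57):
  H = 57
  K = 23
  U = -57 + 2·57 − 3·23 = -12
  Z = 171 − 2·57 + 5·23 + 5·(-12) = 112
  G = 12 − 3·57 + 4·23 − 4·112 = -515
G: -4911 − (-515) = -4396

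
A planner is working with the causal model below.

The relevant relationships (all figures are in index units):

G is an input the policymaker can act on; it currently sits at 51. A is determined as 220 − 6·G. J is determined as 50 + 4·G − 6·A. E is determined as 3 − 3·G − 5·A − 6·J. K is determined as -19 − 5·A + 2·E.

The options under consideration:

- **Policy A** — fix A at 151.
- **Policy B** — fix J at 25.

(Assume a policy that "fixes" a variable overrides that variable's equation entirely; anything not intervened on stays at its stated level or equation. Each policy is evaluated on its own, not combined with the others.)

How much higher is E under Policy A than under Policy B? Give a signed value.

Policy A (A := 151):
  G = 51
  A = 151
  J = 50 + 4·51 − 6·151 = -652
  E = 3 − 3·51 − 5·151 − 6·(-652) = 3007
Policy B (J := 25):
  G = 51
  A = 220 − 6·51 = -86
  J = 25
  E = 3 − 3·51 − 5·(-86) − 6·25 = 130
E: 3007 − 130 = 2877

2877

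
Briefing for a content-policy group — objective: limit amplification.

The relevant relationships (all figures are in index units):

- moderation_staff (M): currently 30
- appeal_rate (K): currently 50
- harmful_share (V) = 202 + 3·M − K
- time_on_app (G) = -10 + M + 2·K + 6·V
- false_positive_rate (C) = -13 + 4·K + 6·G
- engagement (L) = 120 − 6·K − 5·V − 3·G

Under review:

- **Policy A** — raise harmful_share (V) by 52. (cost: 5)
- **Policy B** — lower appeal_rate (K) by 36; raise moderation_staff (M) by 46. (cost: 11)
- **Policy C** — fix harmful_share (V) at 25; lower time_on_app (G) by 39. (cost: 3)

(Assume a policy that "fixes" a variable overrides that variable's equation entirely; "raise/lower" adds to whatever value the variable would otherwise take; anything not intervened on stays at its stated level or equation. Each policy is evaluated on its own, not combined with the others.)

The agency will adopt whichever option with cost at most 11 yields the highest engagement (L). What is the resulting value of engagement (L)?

Policy A (V + 52):
  M = 30
  K = 50
  V = 202 + 3·30 − 50 (+52 from intervention) = 294
  G = -10 + 30 + 2·50 + 6·294 = 1884
  L = 120 − 6·50 − 5·294 − 3·1884 = -7302
Policy B (K − 36, M + 46):
  M = 30 + 46 = 76
  K = 50 − 36 = 14
  V = 202 + 3·76 − 14 = 416
  G = -10 + 76 + 2·14 + 6·416 = 2590
  L = 120 − 6·14 − 5·416 − 3·2590 = -9814
Policy C (V := 25, G − 39):
  M = 30
  K = 50
  V = 25
  G = -10 + 30 + 2·50 + 6·25 (−39 from intervention) = 231
  L = 120 − 6·50 − 5·25 − 3·231 = -998
Comparing — Policy A: L=-7302, Policy B: L=-9814, Policy C: L=-998. Highest is -998 (Policy C).

-998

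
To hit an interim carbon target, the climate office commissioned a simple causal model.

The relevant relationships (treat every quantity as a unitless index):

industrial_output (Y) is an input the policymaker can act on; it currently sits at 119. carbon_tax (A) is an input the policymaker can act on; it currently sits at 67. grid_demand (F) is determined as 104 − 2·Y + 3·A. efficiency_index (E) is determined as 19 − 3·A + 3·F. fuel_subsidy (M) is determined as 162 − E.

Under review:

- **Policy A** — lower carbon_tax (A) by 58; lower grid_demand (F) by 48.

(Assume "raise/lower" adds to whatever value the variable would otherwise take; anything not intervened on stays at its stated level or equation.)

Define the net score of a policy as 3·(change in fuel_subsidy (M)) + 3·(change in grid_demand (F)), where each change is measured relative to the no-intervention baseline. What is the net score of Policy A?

Baseline:
  Y = 119
  A = 67
  F = 104 − 2·119 + 3·67 = 67
  E = 19 − 3·67 + 3·67 = 19
  M = 162 − 19 = 143
Policy A (A − 58, F − 48):
  Y = 119
  A = 67 − 58 = 9
  F = 104 − 2·119 + 3·9 (−48 from intervention) = -155
  E = 19 − 3·9 + 3·(-155) = -473
  M = 162 − (-473) = 635
ΔM = 635 − 143 = 492; ΔF = -155 − 67 = -222
Score = 3·492 + 3·(-222) = 810

810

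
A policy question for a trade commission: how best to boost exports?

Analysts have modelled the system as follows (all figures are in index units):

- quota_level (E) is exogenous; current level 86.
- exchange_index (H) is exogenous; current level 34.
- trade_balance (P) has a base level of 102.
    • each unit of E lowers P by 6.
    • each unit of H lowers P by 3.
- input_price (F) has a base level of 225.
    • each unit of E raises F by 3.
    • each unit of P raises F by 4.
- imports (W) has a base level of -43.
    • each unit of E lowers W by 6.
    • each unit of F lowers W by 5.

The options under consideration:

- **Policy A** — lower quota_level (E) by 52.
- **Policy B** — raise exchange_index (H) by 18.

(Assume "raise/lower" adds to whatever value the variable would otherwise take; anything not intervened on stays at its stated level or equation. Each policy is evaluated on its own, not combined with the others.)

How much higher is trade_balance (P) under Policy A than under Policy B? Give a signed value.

366

Policy A (E − 52):
  E = 86 − 52 = 34
  H = 34
  P = 102 − 6·34 − 3·34 = -204
Policy B (H + 18):
  E = 86
  H = 34 + 18 = 52
  P = 102 − 6·86 − 3·52 = -570
P: -204 − (-570) = 366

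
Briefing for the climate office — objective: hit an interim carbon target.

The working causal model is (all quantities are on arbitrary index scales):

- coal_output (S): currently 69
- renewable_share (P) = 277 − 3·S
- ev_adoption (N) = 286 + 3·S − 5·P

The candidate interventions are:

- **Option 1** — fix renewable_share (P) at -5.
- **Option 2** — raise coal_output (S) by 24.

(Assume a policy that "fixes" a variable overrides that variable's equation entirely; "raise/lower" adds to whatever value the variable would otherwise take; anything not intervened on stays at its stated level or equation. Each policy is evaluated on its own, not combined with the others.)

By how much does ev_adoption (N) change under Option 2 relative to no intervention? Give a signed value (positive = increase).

432

Baseline:
  S = 69
  P = 277 − 3·69 = 70
  N = 286 + 3·69 − 5·70 = 143
Option 2 (S + 24):
  S = 69 + 24 = 93
  P = 277 − 3·93 = -2
  N = 286 + 3·93 − 5·(-2) = 575
Change in N: 575 − 143 = 432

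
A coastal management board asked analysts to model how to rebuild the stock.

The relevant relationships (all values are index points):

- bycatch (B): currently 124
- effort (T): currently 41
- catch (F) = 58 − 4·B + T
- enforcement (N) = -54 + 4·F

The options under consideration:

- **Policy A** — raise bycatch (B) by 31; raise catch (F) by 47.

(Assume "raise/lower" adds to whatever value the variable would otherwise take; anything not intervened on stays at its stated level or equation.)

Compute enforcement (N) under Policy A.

Policy A (B + 31, F + 47):
  B = 124 + 31 = 155
  T = 41
  F = 58 − 4·155 + 41 (+47 from intervention) = -474
  N = -54 + 4·(-474) = -1950

-1950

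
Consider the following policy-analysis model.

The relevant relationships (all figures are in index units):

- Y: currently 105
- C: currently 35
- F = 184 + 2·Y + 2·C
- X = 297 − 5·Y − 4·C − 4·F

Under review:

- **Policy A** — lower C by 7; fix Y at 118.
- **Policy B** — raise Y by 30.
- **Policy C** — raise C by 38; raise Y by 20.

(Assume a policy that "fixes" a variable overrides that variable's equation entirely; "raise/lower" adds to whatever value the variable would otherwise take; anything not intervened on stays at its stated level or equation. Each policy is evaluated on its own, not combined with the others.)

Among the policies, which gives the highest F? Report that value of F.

580

Policy A (C − 7, Y := 118):
  Y = 118
  C = 35 − 7 = 28
  F = 184 + 2·118 + 2·28 = 476
Policy B (Y + 30):
  Y = 105 + 30 = 135
  C = 35
  F = 184 + 2·135 + 2·35 = 524
Policy C (C + 38, Y + 20):
  Y = 105 + 20 = 125
  C = 35 + 38 = 73
  F = 184 + 2·125 + 2·73 = 580
Comparing — Policy A: F=476, Policy B: F=524, Policy C: F=580. Highest is 580 (Policy C).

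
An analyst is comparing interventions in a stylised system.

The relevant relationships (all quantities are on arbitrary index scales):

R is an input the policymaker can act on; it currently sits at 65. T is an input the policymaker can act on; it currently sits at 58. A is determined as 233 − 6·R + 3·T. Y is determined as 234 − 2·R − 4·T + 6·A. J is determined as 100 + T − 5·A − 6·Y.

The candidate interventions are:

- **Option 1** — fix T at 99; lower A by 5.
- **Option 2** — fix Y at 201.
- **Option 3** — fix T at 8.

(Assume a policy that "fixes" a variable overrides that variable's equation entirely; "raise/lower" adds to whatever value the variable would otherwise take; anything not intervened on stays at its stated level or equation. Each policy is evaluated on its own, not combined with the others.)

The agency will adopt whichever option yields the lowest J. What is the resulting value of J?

Option 1 (T := 99, A − 5):
  R = 65
  T = 99
  A = 233 − 6·65 + 3·99 (−5 from intervention) = 135
  Y = 234 − 2·65 − 4·99 + 6·135 = 518
  J = 100 + 99 − 5·135 − 6·518 = -3584
Option 2 (Y := 201):
  R = 65
  T = 58
  A = 233 − 6·65 + 3·58 = 17
  Y = 201
  J = 100 + 58 − 5·17 − 6·201 = -1133
Option 3 (T := 8):
  R = 65
  T = 8
  A = 233 − 6·65 + 3·8 = -133
  Y = 234 − 2·65 − 4·8 + 6·(-133) = -726
  J = 100 + 8 − 5·(-133) − 6·(-726) = 5129
Comparing — Option 1: J=-3584, Option 2: J=-1133, Option 3: J=5129. Lowest is -3584 (Option 1).

-3584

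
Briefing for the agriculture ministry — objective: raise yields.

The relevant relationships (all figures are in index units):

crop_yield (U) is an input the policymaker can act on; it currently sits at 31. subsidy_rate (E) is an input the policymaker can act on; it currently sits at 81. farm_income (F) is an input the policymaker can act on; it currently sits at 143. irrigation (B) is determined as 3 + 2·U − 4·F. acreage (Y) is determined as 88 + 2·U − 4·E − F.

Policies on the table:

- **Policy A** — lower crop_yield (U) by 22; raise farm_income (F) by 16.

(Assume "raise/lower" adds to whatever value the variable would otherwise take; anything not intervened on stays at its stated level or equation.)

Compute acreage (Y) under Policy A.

-377

Policy A (U − 22, F + 16):
  U = 31 − 22 = 9
  E = 81
  F = 143 + 16 = 159
  Y = 88 + 2·9 − 4·81 − 159 = -377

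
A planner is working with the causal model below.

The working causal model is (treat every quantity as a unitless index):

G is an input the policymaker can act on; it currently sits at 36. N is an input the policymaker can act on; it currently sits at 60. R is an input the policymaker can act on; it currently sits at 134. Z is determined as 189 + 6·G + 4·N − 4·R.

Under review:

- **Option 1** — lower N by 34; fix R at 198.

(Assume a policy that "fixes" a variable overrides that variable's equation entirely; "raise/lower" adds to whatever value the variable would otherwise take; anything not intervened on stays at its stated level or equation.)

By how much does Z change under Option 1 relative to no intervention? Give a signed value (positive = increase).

-392

Baseline:
  G = 36
  N = 60
  R = 134
  Z = 189 + 6·36 + 4·60 − 4·134 = 109
Option 1 (N − 34, R := 198):
  G = 36
  N = 60 − 34 = 26
  R = 198
  Z = 189 + 6·36 + 4·26 − 4·198 = -283
Change in Z: -283 − 109 = -392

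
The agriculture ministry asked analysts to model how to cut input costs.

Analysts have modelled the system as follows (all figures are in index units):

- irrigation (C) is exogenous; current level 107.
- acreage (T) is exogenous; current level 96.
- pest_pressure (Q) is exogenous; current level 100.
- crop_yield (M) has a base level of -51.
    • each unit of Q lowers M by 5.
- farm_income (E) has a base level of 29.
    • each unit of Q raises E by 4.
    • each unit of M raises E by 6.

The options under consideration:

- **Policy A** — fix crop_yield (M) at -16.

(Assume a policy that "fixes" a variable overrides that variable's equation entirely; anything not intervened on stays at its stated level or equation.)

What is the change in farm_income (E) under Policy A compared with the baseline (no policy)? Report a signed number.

3210

Baseline:
  Q = 100
  M = -51 − 5·100 = -551
  E = 29 + 4·100 + 6·(-551) = -2877
Policy A (M := -16):
  Q = 100
  M = -16
  E = 29 + 4·100 + 6·(-16) = 333
Change in E: 333 − (-2877) = 3210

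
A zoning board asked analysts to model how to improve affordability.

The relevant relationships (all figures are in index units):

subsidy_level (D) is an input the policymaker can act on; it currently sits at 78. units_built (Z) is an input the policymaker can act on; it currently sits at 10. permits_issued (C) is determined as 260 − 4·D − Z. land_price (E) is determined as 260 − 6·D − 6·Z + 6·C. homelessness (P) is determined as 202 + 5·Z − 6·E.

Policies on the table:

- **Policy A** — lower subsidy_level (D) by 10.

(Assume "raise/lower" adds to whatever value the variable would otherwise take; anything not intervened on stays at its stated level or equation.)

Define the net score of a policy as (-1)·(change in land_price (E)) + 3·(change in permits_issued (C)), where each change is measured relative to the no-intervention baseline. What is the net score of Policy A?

-180

Baseline:
  D = 78
  Z = 10
  C = 260 − 4·78 − 10 = -62
  E = 260 − 6·78 − 6·10 + 6·(-62) = -640
Policy A (D − 10):
  D = 78 − 10 = 68
  Z = 10
  C = 260 − 4·68 − 10 = -22
  E = 260 − 6·68 − 6·10 + 6·(-22) = -340
ΔE = -340 − (-640) = 300; ΔC = -22 − (-62) = 40
Score = (-1)·300 + 3·40 = -180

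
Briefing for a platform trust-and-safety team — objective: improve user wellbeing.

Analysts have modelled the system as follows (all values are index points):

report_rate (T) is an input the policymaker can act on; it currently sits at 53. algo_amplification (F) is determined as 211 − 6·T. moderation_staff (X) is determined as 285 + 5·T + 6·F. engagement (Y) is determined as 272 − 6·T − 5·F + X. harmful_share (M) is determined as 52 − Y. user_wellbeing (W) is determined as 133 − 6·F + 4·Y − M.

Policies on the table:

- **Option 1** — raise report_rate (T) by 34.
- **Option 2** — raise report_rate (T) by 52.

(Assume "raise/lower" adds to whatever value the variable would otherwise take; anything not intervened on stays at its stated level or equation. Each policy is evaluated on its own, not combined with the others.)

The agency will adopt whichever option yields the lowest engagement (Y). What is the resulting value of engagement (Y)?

33

Option 1 (T + 34):
  T = 53 + 34 = 87
  F = 211 − 6·87 = -311
  X = 285 + 5·87 + 6·(-311) = -1146
  Y = 272 − 6·87 − 5·(-311) + (-1146) = 159
Option 2 (T + 52):
  T = 53 + 52 = 105
  F = 211 − 6·105 = -419
  X = 285 + 5·105 + 6·(-419) = -1704
  Y = 272 − 6·105 − 5·(-419) + (-1704) = 33
Comparing — Option 1: Y=159, Option 2: Y=33. Lowest is 33 (Option 2).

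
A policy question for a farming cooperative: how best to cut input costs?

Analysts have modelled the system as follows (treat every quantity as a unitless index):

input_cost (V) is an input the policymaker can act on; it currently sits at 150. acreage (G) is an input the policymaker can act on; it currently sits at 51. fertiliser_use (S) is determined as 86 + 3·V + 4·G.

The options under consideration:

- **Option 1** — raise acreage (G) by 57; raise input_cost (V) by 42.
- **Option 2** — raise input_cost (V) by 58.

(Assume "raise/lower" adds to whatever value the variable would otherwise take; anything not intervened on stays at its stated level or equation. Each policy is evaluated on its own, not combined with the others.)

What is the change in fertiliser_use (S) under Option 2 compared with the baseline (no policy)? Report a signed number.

174

Baseline:
  V = 150
  G = 51
  S = 86 + 3·150 + 4·51 = 740
Option 2 (V + 58):
  V = 150 + 58 = 208
  G = 51
  S = 86 + 3·208 + 4·51 = 914
Change in S: 914 − 740 = 174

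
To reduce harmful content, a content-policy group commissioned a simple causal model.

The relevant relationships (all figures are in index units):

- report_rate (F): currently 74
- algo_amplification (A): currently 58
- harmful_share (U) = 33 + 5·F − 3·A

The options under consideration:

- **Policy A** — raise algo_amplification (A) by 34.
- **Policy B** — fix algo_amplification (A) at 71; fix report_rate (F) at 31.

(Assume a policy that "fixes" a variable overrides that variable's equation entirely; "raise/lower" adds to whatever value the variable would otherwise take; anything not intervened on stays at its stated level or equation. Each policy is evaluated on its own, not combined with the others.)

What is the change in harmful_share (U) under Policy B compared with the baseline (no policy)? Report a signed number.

-254

Baseline:
  F = 74
  A = 58
  U = 33 + 5·74 − 3·58 = 229
Policy B (A := 71, F := 31):
  F = 31
  A = 71
  U = 33 + 5·31 − 3·71 = -25
Change in U: -25 − 229 = -254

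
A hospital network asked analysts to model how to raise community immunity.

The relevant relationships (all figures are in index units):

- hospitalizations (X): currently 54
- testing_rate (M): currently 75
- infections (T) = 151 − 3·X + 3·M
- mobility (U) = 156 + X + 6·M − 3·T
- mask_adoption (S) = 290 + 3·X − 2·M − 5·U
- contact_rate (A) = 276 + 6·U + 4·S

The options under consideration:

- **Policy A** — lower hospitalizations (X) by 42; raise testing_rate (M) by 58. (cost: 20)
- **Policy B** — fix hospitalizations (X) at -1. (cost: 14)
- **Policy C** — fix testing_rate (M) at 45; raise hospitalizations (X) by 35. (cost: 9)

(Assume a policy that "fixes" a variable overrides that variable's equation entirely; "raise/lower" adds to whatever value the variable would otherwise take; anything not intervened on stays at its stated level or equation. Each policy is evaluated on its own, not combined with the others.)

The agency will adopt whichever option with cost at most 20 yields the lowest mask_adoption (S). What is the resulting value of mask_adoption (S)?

-1823

Policy A (X − 42, M + 58):
  X = 54 − 42 = 12
  M = 75 + 58 = 133
  T = 151 − 3·12 + 3·133 = 514
  U = 156 + 12 + 6·133 − 3·514 = -576
  S = 290 + 3·12 − 2·133 − 5·(-576) = 2940
Policy B (X := -1):
  X = -1
  M = 75
  T = 151 − 3·(-1) + 3·75 = 379
  U = 156 + (-1) + 6·75 − 3·379 = -532
  S = 290 + 3·(-1) − 2·75 − 5·(-532) = 2797
Policy C (M := 45, X + 35):
  X = 54 + 35 = 89
  M = 45
  T = 151 − 3·89 + 3·45 = 19
  U = 156 + 89 + 6·45 − 3·19 = 458
  S = 290 + 3·89 − 2·45 − 5·458 = -1823
Comparing — Policy A: S=2940, Policy B: S=2797, Policy C: S=-1823. Lowest is -1823 (Policy C).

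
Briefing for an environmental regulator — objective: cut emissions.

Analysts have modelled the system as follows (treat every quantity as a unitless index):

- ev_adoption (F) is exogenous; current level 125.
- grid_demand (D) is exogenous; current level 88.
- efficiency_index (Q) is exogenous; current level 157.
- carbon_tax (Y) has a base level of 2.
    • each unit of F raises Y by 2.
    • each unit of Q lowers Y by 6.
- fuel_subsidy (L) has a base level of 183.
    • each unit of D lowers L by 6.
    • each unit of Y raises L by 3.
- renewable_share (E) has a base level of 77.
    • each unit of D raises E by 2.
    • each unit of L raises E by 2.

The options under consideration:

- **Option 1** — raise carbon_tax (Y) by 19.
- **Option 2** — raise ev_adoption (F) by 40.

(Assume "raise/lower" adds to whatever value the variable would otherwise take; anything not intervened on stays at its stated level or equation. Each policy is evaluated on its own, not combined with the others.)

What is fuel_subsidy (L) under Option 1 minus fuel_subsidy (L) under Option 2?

Option 1 (Y + 19):
  F = 125
  D = 88
  Q = 157
  Y = 2 + 2·125 − 6·157 (+19 from intervention) = -671
  L = 183 − 6·88 + 3·(-671) = -2358
Option 2 (F + 40):
  F = 125 + 40 = 165
  D = 88
  Q = 157
  Y = 2 + 2·165 − 6·157 = -610
  L = 183 − 6·88 + 3·(-610) = -2175
L: -2358 − (-2175) = -183

-183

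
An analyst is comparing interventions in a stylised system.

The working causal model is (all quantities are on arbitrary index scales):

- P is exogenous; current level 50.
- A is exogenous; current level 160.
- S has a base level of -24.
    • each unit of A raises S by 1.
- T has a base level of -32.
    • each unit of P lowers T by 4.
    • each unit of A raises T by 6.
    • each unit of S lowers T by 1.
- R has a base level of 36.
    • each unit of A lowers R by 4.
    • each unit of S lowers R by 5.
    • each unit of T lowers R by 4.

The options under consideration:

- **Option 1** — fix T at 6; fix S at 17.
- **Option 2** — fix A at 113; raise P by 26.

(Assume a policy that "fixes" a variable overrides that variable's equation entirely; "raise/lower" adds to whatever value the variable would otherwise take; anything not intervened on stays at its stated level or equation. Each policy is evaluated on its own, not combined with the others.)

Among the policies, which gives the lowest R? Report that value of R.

-1873

Option 1 (T := 6, S := 17):
  P = 50
  A = 160
  S = 17
  T = 6
  R = 36 − 4·160 − 5·17 − 4·6 = -713
Option 2 (A := 113, P + 26):
  P = 50 + 26 = 76
  A = 113
  S = -24 + 113 = 89
  T = -32 − 4·76 + 6·113 − 89 = 253
  R = 36 − 4·113 − 5·89 − 4·253 = -1873
Comparing — Option 1: R=-713, Option 2: R=-1873. Lowest is -1873 (Option 2).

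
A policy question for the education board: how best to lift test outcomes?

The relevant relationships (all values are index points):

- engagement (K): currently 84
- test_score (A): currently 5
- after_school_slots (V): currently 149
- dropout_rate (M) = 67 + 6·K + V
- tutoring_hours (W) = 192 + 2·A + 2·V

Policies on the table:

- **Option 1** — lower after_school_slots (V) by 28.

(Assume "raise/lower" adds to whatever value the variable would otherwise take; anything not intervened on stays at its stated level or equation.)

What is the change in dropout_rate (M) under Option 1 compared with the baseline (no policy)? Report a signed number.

Baseline:
  K = 84
  V = 149
  M = 67 + 6·84 + 149 = 720
Option 1 (V − 28):
  K = 84
  V = 149 − 28 = 121
  M = 67 + 6·84 + 121 = 692
Change in M: 692 − 720 = -28

-28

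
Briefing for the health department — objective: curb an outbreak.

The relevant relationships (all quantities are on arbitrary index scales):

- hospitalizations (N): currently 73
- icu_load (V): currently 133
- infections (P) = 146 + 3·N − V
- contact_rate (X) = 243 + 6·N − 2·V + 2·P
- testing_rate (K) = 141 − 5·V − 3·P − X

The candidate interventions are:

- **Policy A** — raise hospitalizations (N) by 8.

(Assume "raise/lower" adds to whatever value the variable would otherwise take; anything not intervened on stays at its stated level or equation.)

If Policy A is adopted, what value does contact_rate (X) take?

975

Policy A (N + 8):
  N = 73 + 8 = 81
  V = 133
  P = 146 + 3·81 − 133 = 256
  X = 243 + 6·81 − 2·133 + 2·256 = 975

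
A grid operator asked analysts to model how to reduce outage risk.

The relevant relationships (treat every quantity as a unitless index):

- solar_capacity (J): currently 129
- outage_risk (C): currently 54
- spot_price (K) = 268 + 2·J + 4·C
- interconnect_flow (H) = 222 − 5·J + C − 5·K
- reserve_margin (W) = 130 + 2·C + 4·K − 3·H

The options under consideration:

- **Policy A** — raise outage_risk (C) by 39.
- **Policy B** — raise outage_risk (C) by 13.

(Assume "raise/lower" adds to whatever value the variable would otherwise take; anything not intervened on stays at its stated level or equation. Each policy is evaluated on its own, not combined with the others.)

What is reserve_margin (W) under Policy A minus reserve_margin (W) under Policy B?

Policy A (C + 39):
  J = 129
  C = 54 + 39 = 93
  K = 268 + 2·129 + 4·93 = 898
  H = 222 − 5·129 + 93 − 5·898 = -4820
  W = 130 + 2·93 + 4·898 − 3·(-4820) = 18368
Policy B (C + 13):
  J = 129
  C = 54 + 13 = 67
  K = 268 + 2·129 + 4·67 = 794
  H = 222 − 5·129 + 67 − 5·794 = -4326
  W = 130 + 2·67 + 4·794 − 3·(-4326) = 16418
W: 18368 − 16418 = 1950

1950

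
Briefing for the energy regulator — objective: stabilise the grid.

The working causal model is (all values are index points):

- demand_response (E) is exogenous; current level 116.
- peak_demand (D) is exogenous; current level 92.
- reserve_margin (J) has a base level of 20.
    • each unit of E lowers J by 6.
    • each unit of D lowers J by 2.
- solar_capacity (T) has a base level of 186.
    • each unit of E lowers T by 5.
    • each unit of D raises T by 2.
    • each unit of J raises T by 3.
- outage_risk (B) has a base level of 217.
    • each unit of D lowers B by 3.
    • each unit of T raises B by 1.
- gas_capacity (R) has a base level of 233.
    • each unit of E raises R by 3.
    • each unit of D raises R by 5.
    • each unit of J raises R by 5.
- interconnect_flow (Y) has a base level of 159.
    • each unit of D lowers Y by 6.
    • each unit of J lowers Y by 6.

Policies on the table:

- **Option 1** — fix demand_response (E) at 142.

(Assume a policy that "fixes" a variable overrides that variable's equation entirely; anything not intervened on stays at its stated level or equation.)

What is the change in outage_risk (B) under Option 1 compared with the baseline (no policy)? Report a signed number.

-598

Baseline:
  E = 116
  D = 92
  J = 20 − 6·116 − 2·92 = -860
  T = 186 − 5·116 + 2·92 + 3·(-860) = -2790
  B = 217 − 3·92 + (-2790) = -2849
Option 1 (E := 142):
  E = 142
  D = 92
  J = 20 − 6·142 − 2·92 = -1016
  T = 186 − 5·142 + 2·92 + 3·(-1016) = -3388
  B = 217 − 3·92 + (-3388) = -3447
Change in B: -3447 − (-2849) = -598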